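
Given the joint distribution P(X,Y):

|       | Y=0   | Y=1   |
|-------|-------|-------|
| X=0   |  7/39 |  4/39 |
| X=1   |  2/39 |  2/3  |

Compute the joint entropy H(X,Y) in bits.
1.3915 bits

H(X,Y) = -Σ_{x,y} P(x,y) log₂ P(x,y). Per-cell terms -P(x,y)·log₂P(x,y):
  X=0: 0.44478, 0.33696
  X=1: 0.21976, 0.38998
Sum of the 4 terms: H(X,Y) = 1.3915 bits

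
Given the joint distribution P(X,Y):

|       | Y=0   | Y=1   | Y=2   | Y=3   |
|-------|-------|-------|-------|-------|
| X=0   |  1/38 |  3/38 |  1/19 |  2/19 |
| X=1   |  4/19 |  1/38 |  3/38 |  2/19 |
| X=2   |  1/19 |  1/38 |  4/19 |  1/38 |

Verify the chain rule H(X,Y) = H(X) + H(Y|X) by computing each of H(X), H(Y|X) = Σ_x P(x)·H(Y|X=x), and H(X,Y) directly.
H(X) = 1.5574 bits, H(Y|X) = 1.6508 bits, H(X,Y) = 3.2082 bits

Marginal of X (row sums):
  P(X=0) = 1/38 + 3/38 + 1/19 + 2/19 = 5/19
  P(X=1) = 4/19 + 1/38 + 3/38 + 2/19 = 8/19
  P(X=2) = 1/19 + 1/38 + 4/19 + 1/38 = 6/19
H(X) = -[(5/19)·log₂(5/19) + (8/19)·log₂(8/19) + (6/19)·log₂(6/19)]
  = 0.50684 + 0.52544 + 0.52515 = 1.5574 bits

H(Y|X) = Σ_x P(x)·H(Y|X=x):
  X=0: P(X=0) = 5/19, P(Y|X=0) = (1/10, 3/10, 1/5, 2/5) → H(Y|X=0) = 1.84644
  X=1: P(X=1) = 8/19, P(Y|X=1) = (1/2, 1/16, 3/16, 1/4) → H(Y|X=1) = 1.70282
  X=2: P(X=2) = 6/19, P(Y|X=2) = (1/6, 1/12, 2/3, 1/12) → H(Y|X=2) = 1.41830
H(Y|X) = (5/19)·1.84644 + (8/19)·1.70282 + (6/19)·1.41830 = 1.6508 bits

H(X,Y) = -Σ_{x,y} P(x,y) log₂ P(x,y). Per-cell terms -P(x,y)·log₂P(x,y):
  X=0: 0.13810, 0.28918, 0.22358, 0.34189
  X=1: 0.47325, 0.13810, 0.28918, 0.34189
  X=2: 0.22358, 0.13810, 0.47325, 0.13810
Sum of the 12 terms: H(X,Y) = 3.2082 bits

Chain rule check:
  H(X) + H(Y|X) = 1.5574 + 1.6508 = 3.2082 bits
  H(X,Y) = 3.2082 bits
✓ Chain rule verified.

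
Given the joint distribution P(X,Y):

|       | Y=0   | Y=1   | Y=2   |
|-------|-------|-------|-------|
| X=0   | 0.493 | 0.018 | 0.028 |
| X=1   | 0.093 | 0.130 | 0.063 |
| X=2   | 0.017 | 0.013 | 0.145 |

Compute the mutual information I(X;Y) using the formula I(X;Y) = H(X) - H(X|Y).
0.5033 bits

I(X;Y) = H(X) - H(X|Y)

Marginal of X (row sums):
  P(X=0) = 0.493 + 0.018 + 0.028 = 0.539
  P(X=1) = 0.093 + 0.130 + 0.063 = 0.286
  P(X=2) = 0.017 + 0.013 + 0.145 = 0.175
H(X) = -[0.539·log₂(0.539) + 0.286·log₂(0.286) + 0.175·log₂(0.175)]
  = 0.48060 + 0.51649 + 0.44005 = 1.4371 bits

Marginal of Y (column sums):
  P(Y=0) = 0.493 + 0.093 + 0.017 = 0.603
  P(Y=1) = 0.018 + 0.130 + 0.013 = 0.161
  P(Y=2) = 0.028 + 0.063 + 0.145 = 0.236
H(X|Y) = Σ_y P(y)·H(X|Y=y):
  Y=0: P(Y=0) = 0.603, P(X|Y=0) = (493/603, 31/201, 17/603) → H(X|Y=0) = 0.79865
  Y=1: P(Y=1) = 0.161, P(X|Y=1) = (18/161, 130/161, 13/161) → H(X|Y=1) = 0.89569
  Y=2: P(Y=2) = 0.236, P(X|Y=2) = (7/59, 63/236, 145/236) → H(X|Y=2) = 1.30526
H(X|Y) = 0.603·0.79865 + 0.161·0.89569 + 0.236·1.30526 = 0.9338 bits

I(X;Y) = H(X) - H(X|Y) = 1.4371 - 0.9338 = 0.5033 bits

Cross-check via I(X;Y) = H(X) + H(Y) - H(X,Y): computing H(Y) from the column sums and H(X,Y) from the 9 cells in the same way gives H(Y) = 1.3559 bits and H(X,Y) = 2.2897 bits, so
I(X;Y) = 1.4371 + 1.3559 - 2.2897 = 0.5033 bits ✓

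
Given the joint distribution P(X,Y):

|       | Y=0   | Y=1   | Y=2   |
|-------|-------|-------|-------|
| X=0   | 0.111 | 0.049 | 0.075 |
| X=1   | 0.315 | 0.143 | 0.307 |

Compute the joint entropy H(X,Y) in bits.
2.2947 bits

H(X,Y) = -Σ_{x,y} P(x,y) log₂ P(x,y). Per-cell terms -P(x,y)·log₂P(x,y):
  X=0: 0.3520, 0.2132, 0.2803
  X=1: 0.5250, 0.4012, 0.5230
Sum of the 6 terms: H(X,Y) = 2.2947 bits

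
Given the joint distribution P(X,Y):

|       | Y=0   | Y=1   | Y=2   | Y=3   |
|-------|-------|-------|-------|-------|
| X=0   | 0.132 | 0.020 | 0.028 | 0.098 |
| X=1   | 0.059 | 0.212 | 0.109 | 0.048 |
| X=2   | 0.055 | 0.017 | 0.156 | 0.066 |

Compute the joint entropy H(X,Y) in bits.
3.2525 bits

H(X,Y) = -Σ_{x,y} P(x,y) log₂ P(x,y). Per-cell terms -P(x,y)·log₂P(x,y):
  X=0: 0.38562, 0.11288, 0.14444, 0.32841
  X=1: 0.24091, 0.47443, 0.34854, 0.21028
  X=2: 0.23014, 0.09993, 0.41814, 0.25881
Sum of the 12 terms: H(X,Y) = 3.2525 bits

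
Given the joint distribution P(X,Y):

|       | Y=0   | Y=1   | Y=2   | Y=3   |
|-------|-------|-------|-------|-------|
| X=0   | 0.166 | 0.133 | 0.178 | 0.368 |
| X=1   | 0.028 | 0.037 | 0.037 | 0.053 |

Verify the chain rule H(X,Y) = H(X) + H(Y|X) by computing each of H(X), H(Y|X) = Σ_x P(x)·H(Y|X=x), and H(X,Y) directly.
H(X) = 0.6222 bits, H(Y|X) = 1.8899 bits, H(X,Y) = 2.5121 bits

Marginal of X (row sums):
  P(X=0) = 0.166 + 0.133 + 0.178 + 0.368 = 0.845
  P(X=1) = 0.028 + 0.037 + 0.037 + 0.053 = 0.155
H(X) = -[0.845·log₂(0.845) + 0.155·log₂(0.155)]
  = 0.2053 + 0.4169 = 0.6222 bits

H(Y|X) = Σ_x P(x)·H(Y|X=x):
  X=0: P(X=0) = 0.845, P(Y|X=0) = (166/845, 133/845, 178/845, 368/845) → H(Y|X=0) = 1.8767
  X=1: P(X=1) = 0.155, P(Y|X=1) = (28/155, 37/155, 37/155, 53/155) → H(Y|X=1) = 1.9620
H(Y|X) = 0.845·1.8767 + 0.155·1.9620 = 1.8899 bits

H(X,Y) = -Σ_{x,y} P(x,y) log₂ P(x,y). Per-cell terms -P(x,y)·log₂P(x,y):
  X=0: 0.4301, 0.3871, 0.4432, 0.5307
  X=1: 0.1444, 0.1760, 0.1760, 0.2246
Sum of the 8 terms: H(X,Y) = 2.5121 bits

Chain rule check:
  H(X) + H(Y|X) = 0.6222 + 1.8899 = 2.5121 bits
  H(X,Y) = 2.5121 bits
✓ Chain rule verified.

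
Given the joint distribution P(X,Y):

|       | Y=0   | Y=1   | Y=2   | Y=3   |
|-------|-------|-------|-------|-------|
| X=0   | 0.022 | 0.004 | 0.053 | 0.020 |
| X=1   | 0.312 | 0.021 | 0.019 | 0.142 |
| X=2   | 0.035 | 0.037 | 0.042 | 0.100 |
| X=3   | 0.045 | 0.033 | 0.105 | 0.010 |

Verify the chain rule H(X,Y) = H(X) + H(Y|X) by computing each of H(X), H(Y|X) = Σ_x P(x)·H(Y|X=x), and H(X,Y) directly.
H(X) = 1.7670 bits, H(Y|X) = 1.5145 bits, H(X,Y) = 3.2814 bits

Marginal of X (row sums):
  P(X=0) = 0.022 + 0.004 + 0.053 + 0.020 = 0.099
  P(X=1) = 0.312 + 0.021 + 0.019 + 0.142 = 0.494
  P(X=2) = 0.035 + 0.037 + 0.042 + 0.100 = 0.214
  P(X=3) = 0.045 + 0.033 + 0.105 + 0.010 = 0.193
H(X) = -[0.099·log₂(0.099) + 0.494·log₂(0.494) + 0.214·log₂(0.214) + 0.193·log₂(0.193)]
  = 0.3303 + 0.5026 + 0.4760 + 0.4581 = 1.7670 bits

H(Y|X) = Σ_x P(x)·H(Y|X=x):
  X=0: P(X=0) = 0.099, P(Y|X=0) = (2/9, 4/99, 53/99, 20/99) → H(Y|X=0) = 1.6180
  X=1: P(X=1) = 0.494, P(Y|X=1) = (12/19, 21/494, 1/26, 71/247) → H(Y|X=1) = 1.3102
  X=2: P(X=2) = 0.214, P(Y|X=2) = (35/214, 37/214, 21/107, 50/107) → H(Y|X=2) = 1.8390
  X=3: P(X=3) = 0.193, P(Y|X=3) = (45/193, 33/193, 105/193, 10/193) → H(Y|X=3) = 1.6245
H(Y|X) = 0.099·1.6180 + 0.494·1.3102 + 0.214·1.8390 + 0.193·1.6245 = 1.5145 bits

H(X,Y) = -Σ_{x,y} P(x,y) log₂ P(x,y). Per-cell terms -P(x,y)·log₂P(x,y):
  X=0: 0.1211, 0.0319, 0.2246, 0.1129
  X=1: 0.5243, 0.1170, 0.1086, 0.3999
  X=2: 0.1693, 0.1760, 0.1921, 0.3322
  X=3: 0.2013, 0.1624, 0.3414, 0.0664
Sum of the 16 terms: H(X,Y) = 3.2814 bits

Chain rule check:
  H(X) + H(Y|X) = 1.7670 + 1.5145 = 3.2815 bits
  H(X,Y) = 3.2814 bits
✓ Chain rule verified (Δ = 0.0001 is 4-dp rounding noise: each of the three values was rounded independently).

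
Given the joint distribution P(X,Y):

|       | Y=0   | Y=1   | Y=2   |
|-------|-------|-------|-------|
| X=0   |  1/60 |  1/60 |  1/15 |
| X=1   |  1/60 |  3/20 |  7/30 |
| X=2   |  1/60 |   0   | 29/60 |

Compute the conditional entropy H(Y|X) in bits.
0.7007 bits

H(Y|X) = H(X,Y) - H(X)

H(X,Y) = -Σ_{x,y} P(x,y) log₂ P(x,y). Per-cell terms -P(x,y)·log₂P(x,y):
  X=0: 0.09845, 0.09845, 0.26046
  X=1: 0.09845, 0.41054, 0.48989
  X=2: 0.09845, 0.00000, 0.50697
  (cells with P = 0 contribute 0)
Sum of the 9 terms: H(X,Y) = 2.0617 bits

Marginal of X (row sums):
  P(X=0) = 1/60 + 1/60 + 1/15 = 1/10
  P(X=1) = 1/60 + 3/20 + 7/30 = 2/5
  P(X=2) = 1/60 + 0 + 29/60 = 1/2
H(X) = -[(1/10)·log₂(1/10) + (2/5)·log₂(2/5) + (1/2)·log₂(1/2)]
  = 0.33219 + 0.52877 + 0.50000 = 1.3610 bits

H(Y|X) = H(X,Y) - H(X) = 2.0617 - 1.3610 = 0.7007 bits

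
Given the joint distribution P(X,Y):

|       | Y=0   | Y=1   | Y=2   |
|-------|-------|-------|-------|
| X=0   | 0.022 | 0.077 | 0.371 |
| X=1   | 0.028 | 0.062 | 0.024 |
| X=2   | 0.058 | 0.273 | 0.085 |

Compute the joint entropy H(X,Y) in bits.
2.5109 bits

H(X,Y) = -Σ_{x,y} P(x,y) log₂ P(x,y). Per-cell terms -P(x,y)·log₂P(x,y):
  X=0: 0.12114, 0.28482, 0.53072
  X=1: 0.14444, 0.24872, 0.12914
  X=2: 0.23825, 0.51134, 0.30229
Sum of the 9 terms: H(X,Y) = 2.5109 bits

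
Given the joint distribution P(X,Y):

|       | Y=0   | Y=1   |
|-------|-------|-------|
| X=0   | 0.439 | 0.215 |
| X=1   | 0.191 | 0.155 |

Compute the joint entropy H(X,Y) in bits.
1.8713 bits

H(X,Y) = -Σ_{x,y} P(x,y) log₂ P(x,y). Per-cell terms -P(x,y)·log₂P(x,y):
  X=0: 0.5214, 0.4768
  X=1: 0.4562, 0.4169
Sum of the 4 terms: H(X,Y) = 1.8713 bits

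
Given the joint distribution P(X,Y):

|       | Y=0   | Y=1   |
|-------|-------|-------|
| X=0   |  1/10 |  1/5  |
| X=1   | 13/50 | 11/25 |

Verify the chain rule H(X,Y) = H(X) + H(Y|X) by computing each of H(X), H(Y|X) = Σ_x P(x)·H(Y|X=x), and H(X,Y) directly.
H(X) = 0.8813 bits, H(Y|X) = 0.9417 bits, H(X,Y) = 1.8230 bits

Marginal of X (row sums):
  P(X=0) = 1/10 + 1/5 = 3/10
  P(X=1) = 13/50 + 11/25 = 7/10
H(X) = -[(3/10)·log₂(3/10) + (7/10)·log₂(7/10)]
  = 0.52109 + 0.36020 = 0.8813 bits

H(Y|X) = Σ_x P(x)·H(Y|X=x):
  X=0: P(X=0) = 3/10, P(Y|X=0) = (1/3, 2/3) → H(Y|X=0) = 0.91830
  X=1: P(X=1) = 7/10, P(Y|X=1) = (13/35, 22/35) → H(Y|X=1) = 0.95176
H(Y|X) = (3/10)·0.91830 + (7/10)·0.95176 = 0.9417 bits

H(X,Y) = -Σ_{x,y} P(x,y) log₂ P(x,y). Per-cell terms -P(x,y)·log₂P(x,y):
  X=0: 0.33219, 0.46439
  X=1: 0.50529, 0.52115
Sum of the 4 terms: H(X,Y) = 1.8230 bits

Chain rule check:
  H(X) + H(Y|X) = 0.8813 + 0.9417 = 1.8230 bits
  H(X,Y) = 1.8230 bits
✓ Chain rule verified.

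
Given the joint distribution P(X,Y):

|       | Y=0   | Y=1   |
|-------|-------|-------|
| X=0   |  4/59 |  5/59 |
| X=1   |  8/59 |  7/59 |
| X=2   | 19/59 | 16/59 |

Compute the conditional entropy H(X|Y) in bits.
1.3596 bits

H(X|Y) = H(X,Y) - H(Y)

H(X,Y) = -Σ_{x,y} P(x,y) log₂ P(x,y). Per-cell terms -P(x,y)·log₂P(x,y):
  X=0: 0.2632, 0.3018
  X=1: 0.3909, 0.3649
  X=2: 0.5264, 0.5105
Sum of the 6 terms: H(X,Y) = 2.3577 bits

Marginal of Y (column sums):
  P(Y=0) = 4/59 + 8/59 + 19/59 = 31/59
  P(Y=1) = 5/59 + 7/59 + 16/59 = 28/59
H(Y) = -[(31/59)·log₂(31/59) + (28/59)·log₂(28/59)]
  = 0.4878 + 0.5103 = 0.9981 bits

H(X|Y) = H(X,Y) - H(Y) = 2.3577 - 0.9981 = 1.3596 bits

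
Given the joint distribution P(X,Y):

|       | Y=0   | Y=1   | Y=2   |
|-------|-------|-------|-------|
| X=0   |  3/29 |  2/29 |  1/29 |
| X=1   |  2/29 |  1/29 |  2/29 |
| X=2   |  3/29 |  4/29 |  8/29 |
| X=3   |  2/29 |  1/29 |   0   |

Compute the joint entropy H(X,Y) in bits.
3.1507 bits

H(X,Y) = -Σ_{x,y} P(x,y) log₂ P(x,y). Per-cell terms -P(x,y)·log₂P(x,y):
  X=0: 0.338588, 0.266068, 0.167517
  X=1: 0.266068, 0.167517, 0.266068
  X=2: 0.338588, 0.394204, 0.512546
  X=3: 0.266068, 0.167517, 0.000000
  (cells with P = 0 contribute 0)
Sum of the 12 terms: H(X,Y) = 3.1507 bits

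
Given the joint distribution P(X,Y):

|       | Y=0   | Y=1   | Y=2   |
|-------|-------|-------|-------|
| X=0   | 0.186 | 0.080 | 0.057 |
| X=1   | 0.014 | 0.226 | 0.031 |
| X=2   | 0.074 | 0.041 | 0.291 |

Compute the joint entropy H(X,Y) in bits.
2.6901 bits

H(X,Y) = -Σ_{x,y} P(x,y) log₂ P(x,y). Per-cell terms -P(x,y)·log₂P(x,y):
  X=0: 0.4514, 0.2915, 0.2356
  X=1: 0.0862, 0.4849, 0.1554
  X=2: 0.2780, 0.1889, 0.5182
Sum of the 9 terms: H(X,Y) = 2.6901 bits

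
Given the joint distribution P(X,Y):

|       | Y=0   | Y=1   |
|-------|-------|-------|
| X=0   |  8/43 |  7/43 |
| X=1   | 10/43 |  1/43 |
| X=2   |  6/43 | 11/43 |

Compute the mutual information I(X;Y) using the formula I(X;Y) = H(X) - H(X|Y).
0.1598 bits

I(X;Y) = H(X) - H(X|Y)

Marginal of X (row sums):
  P(X=0) = 8/43 + 7/43 = 15/43
  P(X=1) = 10/43 + 1/43 = 11/43
  P(X=2) = 6/43 + 11/43 = 17/43
H(X) = -[(15/43)·log₂(15/43) + (11/43)·log₂(11/43) + (17/43)·log₂(17/43)]
  = 0.530014 + 0.503143 + 0.529294 = 1.56245 bits

Marginal of Y (column sums):
  P(Y=0) = 8/43 + 10/43 + 6/43 = 24/43
  P(Y=1) = 7/43 + 1/43 + 11/43 = 19/43
H(X|Y) = Σ_y P(y)·H(X|Y=y):
  Y=0: P(Y=0) = 24/43, P(X|Y=0) = (1/3, 5/12, 1/4) → H(X|Y=0) = 1.554585
  Y=1: P(Y=1) = 19/43, P(X|Y=1) = (7/19, 1/19, 11/19) → H(X|Y=1) = 1.210810
H(X|Y) = (24/43)·1.554585 + (19/43)·1.210810 = 1.40268 bits

I(X;Y) = H(X) - H(X|Y) = 1.56245 - 1.40268 = 0.1598 bits

Cross-check via I(X;Y) = H(X) + H(Y) - H(X,Y): computing H(Y) from the column sums and H(X,Y) from the 6 cells in the same way gives H(Y) = 0.99022 bits and H(X,Y) = 2.39291 bits, so
I(X;Y) = 1.56245 + 0.99022 - 2.39291 = 0.1598 bits ✓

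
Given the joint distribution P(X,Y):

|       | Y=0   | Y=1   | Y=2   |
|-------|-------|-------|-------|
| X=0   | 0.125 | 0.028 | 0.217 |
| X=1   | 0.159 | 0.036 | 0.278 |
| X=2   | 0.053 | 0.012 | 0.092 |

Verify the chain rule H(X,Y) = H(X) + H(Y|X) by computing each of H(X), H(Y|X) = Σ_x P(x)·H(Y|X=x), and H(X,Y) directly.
H(X) = 1.4610 bits, H(Y|X) = 1.2625 bits, H(X,Y) = 2.7235 bits

Marginal of X (row sums):
  P(X=0) = 0.125 + 0.028 + 0.217 = 0.370
  P(X=1) = 0.159 + 0.036 + 0.278 = 0.473
  P(X=2) = 0.053 + 0.012 + 0.092 = 0.157
H(X) = -[0.370·log₂(0.370) + 0.473·log₂(0.473) + 0.157·log₂(0.157)]
  = 0.5307 + 0.5109 + 0.4194 = 1.4610 bits

H(Y|X) = Σ_x P(x)·H(Y|X=x):
  X=0: P(X=0) = 0.370, P(Y|X=0) = (25/74, 14/185, 217/370) → H(Y|X=0) = 1.2622
  X=1: P(X=1) = 0.473, P(Y|X=1) = (159/473, 36/473, 278/473) → H(Y|X=1) = 1.2622
  X=2: P(X=2) = 0.157, P(Y|X=2) = (53/157, 12/157, 92/157) → H(Y|X=2) = 1.2643
H(Y|X) = 0.370·1.2622 + 0.473·1.2622 + 0.157·1.2643 = 1.2625 bits

H(X,Y) = -Σ_{x,y} P(x,y) log₂ P(x,y). Per-cell terms -P(x,y)·log₂P(x,y):
  X=0: 0.3750, 0.1444, 0.4783
  X=1: 0.4218, 0.1727, 0.5134
  X=2: 0.2246, 0.0766, 0.3167
Sum of the 9 terms: H(X,Y) = 2.7235 bits

Chain rule check:
  H(X) + H(Y|X) = 1.4610 + 1.2625 = 2.7235 bits
  H(X,Y) = 2.7235 bits
✓ Chain rule verified.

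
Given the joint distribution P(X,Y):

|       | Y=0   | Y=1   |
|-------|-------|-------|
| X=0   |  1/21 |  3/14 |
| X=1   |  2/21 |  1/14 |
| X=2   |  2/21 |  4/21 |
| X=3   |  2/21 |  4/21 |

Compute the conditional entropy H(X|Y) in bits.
1.9196 bits

H(X|Y) = H(X,Y) - H(Y)

H(X,Y) = -Σ_{x,y} P(x,y) log₂ P(x,y). Per-cell terms -P(x,y)·log₂P(x,y):
  X=0: 0.20916, 0.47623
  X=1: 0.32308, 0.27195
  X=2: 0.32308, 0.45568
  X=3: 0.32308, 0.45568
Sum of the 8 terms: H(X,Y) = 2.8379 bits

Marginal of Y (column sums):
  P(Y=0) = 1/21 + 2/21 + 2/21 + 2/21 = 1/3
  P(Y=1) = 3/14 + 1/14 + 4/21 + 4/21 = 2/3
H(Y) = -[(1/3)·log₂(1/3) + (2/3)·log₂(2/3)]
  = 0.52832 + 0.38998 = 0.9183 bits

H(X|Y) = H(X,Y) - H(Y) = 2.8379 - 0.9183 = 1.9196 bits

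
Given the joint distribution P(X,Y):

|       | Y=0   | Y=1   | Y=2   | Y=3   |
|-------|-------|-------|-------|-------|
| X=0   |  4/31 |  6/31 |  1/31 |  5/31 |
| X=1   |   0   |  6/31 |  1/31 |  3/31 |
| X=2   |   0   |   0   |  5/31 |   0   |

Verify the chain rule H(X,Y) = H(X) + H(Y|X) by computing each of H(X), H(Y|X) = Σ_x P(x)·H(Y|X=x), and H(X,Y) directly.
H(X) = 1.4436 bits, H(Y|X) = 1.3495 bits, H(X,Y) = 2.7931 bits

Marginal of X (row sums):
  P(X=0) = 4/31 + 6/31 + 1/31 + 5/31 = 16/31
  P(X=1) = 0 + 6/31 + 1/31 + 3/31 = 10/31
  P(X=2) = 0 + 0 + 5/31 + 0 = 5/31
H(X) = -[(16/31)·log₂(16/31) + (10/31)·log₂(10/31) + (5/31)·log₂(5/31)]
  = 0.49249 + 0.52654 + 0.42456 = 1.4436 bits

H(Y|X) = Σ_x P(x)·H(Y|X=x):
  X=0: P(X=0) = 16/31, P(Y|X=0) = (1/4, 3/8, 1/16, 5/16) → H(Y|X=0) = 1.80504
  X=1: P(X=1) = 10/31, P(Y|X=1) = (0, 3/5, 1/10, 3/10) → H(Y|X=1) = 1.29546
  X=2: P(X=2) = 5/31, P(Y|X=2) = (0, 0, 1, 0) → H(Y|X=2) = 0.00000
H(Y|X) = (16/31)·1.80504 + (10/31)·1.29546 + (5/31)·0.00000 = 1.3495 bits

H(X,Y) = -Σ_{x,y} P(x,y) log₂ P(x,y). Per-cell terms -P(x,y)·log₂P(x,y):
  X=0: 0.38119, 0.45856, 0.15981, 0.42456
  X=1: 0.00000, 0.45856, 0.15981, 0.32605
  X=2: 0.00000, 0.00000, 0.42456, 0.00000
  (cells with P = 0 contribute 0)
Sum of the 12 terms: H(X,Y) = 2.7931 bits

Chain rule check:
  H(X) + H(Y|X) = 1.4436 + 1.3495 = 2.7931 bits
  H(X,Y) = 2.7931 bits
✓ Chain rule verified.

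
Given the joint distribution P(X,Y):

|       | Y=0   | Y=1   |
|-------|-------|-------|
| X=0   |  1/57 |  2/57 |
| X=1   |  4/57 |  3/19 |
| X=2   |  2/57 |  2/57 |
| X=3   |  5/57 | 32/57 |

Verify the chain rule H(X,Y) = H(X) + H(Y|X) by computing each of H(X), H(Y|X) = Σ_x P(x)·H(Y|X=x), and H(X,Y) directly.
H(X) = 1.3836 bits, H(Y|X) = 0.6925 bits, H(X,Y) = 2.0761 bits

Marginal of X (row sums):
  P(X=0) = 1/57 + 2/57 = 1/19
  P(X=1) = 4/57 + 3/19 = 13/57
  P(X=2) = 2/57 + 2/57 = 4/57
  P(X=3) = 5/57 + 32/57 = 37/57
H(X) = -[(1/19)·log₂(1/19) + (13/57)·log₂(13/57) + (4/57)·log₂(4/57) + (37/57)·log₂(37/57)]
  = 0.22358 + 0.48635 + 0.26897 + 0.40469 = 1.3836 bits

H(Y|X) = Σ_x P(x)·H(Y|X=x):
  X=0: P(X=0) = 1/19, P(Y|X=0) = (1/3, 2/3) → H(Y|X=0) = 0.91830
  X=1: P(X=1) = 13/57, P(Y|X=1) = (4/13, 9/13) → H(Y|X=1) = 0.89049
  X=2: P(X=2) = 4/57, P(Y|X=2) = (1/2, 1/2) → H(Y|X=2) = 1.00000
  X=3: P(X=3) = 37/57, P(Y|X=3) = (5/37, 32/37) → H(Y|X=3) = 0.57135
H(Y|X) = (1/19)·0.91830 + (13/57)·0.89049 + (4/57)·1.00000 + (37/57)·0.57135 = 0.6925 bits

H(X,Y) = -Σ_{x,y} P(x,y) log₂ P(x,y). Per-cell terms -P(x,y)·log₂P(x,y):
  X=0: 0.10233, 0.16958
  X=1: 0.26897, 0.42047
  X=2: 0.16958, 0.16958
  X=3: 0.30798, 0.46759
Sum of the 8 terms: H(X,Y) = 2.0761 bits

Chain rule check:
  H(X) + H(Y|X) = 1.3836 + 0.6925 = 2.0761 bits
  H(X,Y) = 2.0761 bits
✓ Chain rule verified.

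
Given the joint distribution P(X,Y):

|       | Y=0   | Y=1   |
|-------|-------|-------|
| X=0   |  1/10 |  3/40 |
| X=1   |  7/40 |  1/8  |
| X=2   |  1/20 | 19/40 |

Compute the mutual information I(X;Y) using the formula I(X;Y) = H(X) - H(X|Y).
0.2052 bits

I(X;Y) = H(X) - H(X|Y)

Marginal of X (row sums):
  P(X=0) = 1/10 + 3/40 = 7/40
  P(X=1) = 7/40 + 1/8 = 3/10
  P(X=2) = 1/20 + 19/40 = 21/40
H(X) = -[(7/40)·log₂(7/40) + (3/10)·log₂(3/10) + (21/40)·log₂(21/40)]
  = 0.44005 + 0.52109 + 0.48805 = 1.44919 bits

Marginal of Y (column sums):
  P(Y=0) = 1/10 + 7/40 + 1/20 = 13/40
  P(Y=1) = 3/40 + 1/8 + 19/40 = 27/40
H(X|Y) = Σ_y P(y)·H(X|Y=y):
  Y=0: P(Y=0) = 13/40, P(X|Y=0) = (4/13, 7/13, 2/13) → H(X|Y=0) = 1.41956
  Y=1: P(Y=1) = 27/40, P(X|Y=1) = (1/9, 5/27, 19/27) → H(X|Y=1) = 1.15951
H(X|Y) = (13/40)·1.41956 + (27/40)·1.15951 = 1.24403 bits

I(X;Y) = H(X) - H(X|Y) = 1.44919 - 1.24403 = 0.2052 bits

Cross-check via I(X;Y) = H(X) + H(Y) - H(X,Y): computing H(Y) from the column sums and H(X,Y) from the 6 cells in the same way gives H(Y) = 0.90974 bits and H(X,Y) = 2.15376 bits, so
I(X;Y) = 1.44919 + 0.90974 - 2.15376 = 0.2052 bits ✓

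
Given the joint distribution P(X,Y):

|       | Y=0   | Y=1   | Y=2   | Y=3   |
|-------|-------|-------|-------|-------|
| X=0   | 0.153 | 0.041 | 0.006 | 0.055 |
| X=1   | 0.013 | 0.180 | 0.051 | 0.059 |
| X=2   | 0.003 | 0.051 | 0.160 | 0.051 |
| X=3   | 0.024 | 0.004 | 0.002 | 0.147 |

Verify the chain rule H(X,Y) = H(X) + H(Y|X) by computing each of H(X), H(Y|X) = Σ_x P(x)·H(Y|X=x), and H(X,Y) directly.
H(X) = 1.9746 bits, H(Y|X) = 1.3614 bits, H(X,Y) = 3.3360 bits

Marginal of X (row sums):
  P(X=0) = 0.153 + 0.041 + 0.006 + 0.055 = 0.255
  P(X=1) = 0.013 + 0.180 + 0.051 + 0.059 = 0.303
  P(X=2) = 0.003 + 0.051 + 0.160 + 0.051 = 0.265
  P(X=3) = 0.024 + 0.004 + 0.002 + 0.147 = 0.177
H(X) = -[0.255·log₂(0.255) + 0.303·log₂(0.303) + 0.265·log₂(0.265) + 0.177·log₂(0.177)]
  = 0.50271 + 0.52195 + 0.50772 + 0.44218 = 1.9746 bits

H(Y|X) = Σ_x P(x)·H(Y|X=x):
  X=0: P(X=0) = 0.255, P(Y|X=0) = (3/5, 41/255, 2/85, 11/51) → H(Y|X=0) = 1.47073
  X=1: P(X=1) = 0.303, P(Y|X=1) = (13/303, 60/101, 17/101, 59/303) → H(Y|X=1) = 1.53357
  X=2: P(X=2) = 0.265, P(Y|X=2) = (3/265, 51/265, 32/53, 51/265) → H(Y|X=2) = 1.42777
  X=3: P(X=3) = 0.177, P(Y|X=3) = (8/59, 4/177, 2/177, 49/59) → H(Y|X=3) = 0.81003
H(Y|X) = 0.255·1.47073 + 0.303·1.53357 + 0.265·1.42777 + 0.177·0.81003 = 1.3614 bits

H(X,Y) = -Σ_{x,y} P(x,y) log₂ P(x,y). Per-cell terms -P(x,y)·log₂P(x,y):
  X=0: 0.41438, 0.18894, 0.04428, 0.23014
  X=1: 0.08145, 0.44531, 0.21896, 0.24091
  X=2: 0.02514, 0.21896, 0.42302, 0.21896
  X=3: 0.12914, 0.03186, 0.01793, 0.40662
Sum of the 16 terms: H(X,Y) = 3.3360 bits

Chain rule check:
  H(X) + H(Y|X) = 1.9746 + 1.3614 = 3.3360 bits
  H(X,Y) = 3.3360 bits
✓ Chain rule verified.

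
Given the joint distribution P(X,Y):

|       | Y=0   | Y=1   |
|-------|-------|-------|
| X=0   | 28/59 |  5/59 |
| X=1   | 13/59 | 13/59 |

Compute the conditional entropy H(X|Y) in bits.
0.8863 bits

H(X|Y) = H(X,Y) - H(Y)

H(X,Y) = -Σ_{x,y} P(x,y) log₂ P(x,y). Per-cell terms -P(x,y)·log₂P(x,y):
  X=0: 0.5103, 0.3018
  X=1: 0.4808, 0.4808
Sum of the 4 terms: H(X,Y) = 1.7737 bits

Marginal of Y (column sums):
  P(Y=0) = 28/59 + 13/59 = 41/59
  P(Y=1) = 5/59 + 13/59 = 18/59
H(Y) = -[(41/59)·log₂(41/59) + (18/59)·log₂(18/59)]
  = 0.3649 + 0.5225 = 0.8874 bits

H(X|Y) = H(X,Y) - H(Y) = 1.7737 - 0.8874 = 0.8863 bits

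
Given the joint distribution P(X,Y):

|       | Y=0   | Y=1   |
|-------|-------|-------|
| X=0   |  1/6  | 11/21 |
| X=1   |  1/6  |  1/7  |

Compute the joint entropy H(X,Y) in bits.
1.7514 bits

H(X,Y) = -Σ_{x,y} P(x,y) log₂ P(x,y). Per-cell terms -P(x,y)·log₂P(x,y):
  X=0: 0.4308, 0.4887
  X=1: 0.4308, 0.4011
Sum of the 4 terms: H(X,Y) = 1.7514 bits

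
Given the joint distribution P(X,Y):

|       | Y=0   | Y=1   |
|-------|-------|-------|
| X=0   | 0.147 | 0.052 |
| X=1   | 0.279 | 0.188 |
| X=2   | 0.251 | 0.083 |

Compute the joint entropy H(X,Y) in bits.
2.3941 bits

H(X,Y) = -Σ_{x,y} P(x,y) log₂ P(x,y). Per-cell terms -P(x,y)·log₂P(x,y):
  X=0: 0.4066, 0.2218
  X=1: 0.5138, 0.4533
  X=2: 0.5006, 0.2980
Sum of the 6 terms: H(X,Y) = 2.3941 bits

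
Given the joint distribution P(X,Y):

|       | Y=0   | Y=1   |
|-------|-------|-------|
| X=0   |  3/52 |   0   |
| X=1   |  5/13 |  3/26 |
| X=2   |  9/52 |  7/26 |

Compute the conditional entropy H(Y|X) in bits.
0.8168 bits

H(Y|X) = H(X,Y) - H(X)

H(X,Y) = -Σ_{x,y} P(x,y) log₂ P(x,y). Per-cell terms -P(x,y)·log₂P(x,y):
  X=0: 0.23743, 0.00000
  X=1: 0.53020, 0.35948
  X=2: 0.43797, 0.50968
  (cells with P = 0 contribute 0)
Sum of the 6 terms: H(X,Y) = 2.0748 bits

Marginal of X (row sums):
  P(X=0) = 3/52 + 0 = 3/52
  P(X=1) = 5/13 + 3/26 = 1/2
  P(X=2) = 9/52 + 7/26 = 23/52
H(X) = -[(3/52)·log₂(3/52) + (1/2)·log₂(1/2) + (23/52)·log₂(23/52)]
  = 0.23743 + 0.50000 + 0.52054 = 1.2580 bits

H(Y|X) = H(X,Y) - H(X) = 2.0748 - 1.2580 = 0.8168 bits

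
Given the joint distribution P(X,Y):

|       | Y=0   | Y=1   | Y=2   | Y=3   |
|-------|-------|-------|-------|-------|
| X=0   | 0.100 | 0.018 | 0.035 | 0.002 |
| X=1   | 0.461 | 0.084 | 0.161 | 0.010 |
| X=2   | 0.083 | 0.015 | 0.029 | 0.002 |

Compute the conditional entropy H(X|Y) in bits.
1.1431 bits

H(X|Y) = H(X,Y) - H(Y)

H(X,Y) = -Σ_{x,y} P(x,y) log₂ P(x,y). Per-cell terms -P(x,y)·log₂P(x,y):
  X=0: 0.33219, 0.10433, 0.16928, 0.01793
  X=1: 0.51501, 0.30017, 0.42421, 0.06644
  X=2: 0.29803, 0.09088, 0.14813, 0.01793
Sum of the 12 terms: H(X,Y) = 2.4845 bits

Marginal of Y (column sums):
  P(Y=0) = 0.100 + 0.461 + 0.083 = 0.644
  P(Y=1) = 0.018 + 0.084 + 0.015 = 0.117
  P(Y=2) = 0.035 + 0.161 + 0.029 = 0.225
  P(Y=3) = 0.002 + 0.010 + 0.002 = 0.014
H(Y) = -[0.644·log₂(0.644) + 0.117·log₂(0.117) + 0.225·log₂(0.225) + 0.014·log₂(0.014)]
  = 0.40885 + 0.36216 + 0.48420 + 0.08622 = 1.3414 bits

H(X|Y) = H(X,Y) - H(Y) = 2.4845 - 1.3414 = 1.1431 bits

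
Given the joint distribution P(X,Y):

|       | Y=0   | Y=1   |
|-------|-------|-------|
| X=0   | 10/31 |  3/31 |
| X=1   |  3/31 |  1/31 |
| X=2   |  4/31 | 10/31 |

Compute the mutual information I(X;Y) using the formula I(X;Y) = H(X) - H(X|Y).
0.1719 bits

I(X;Y) = H(X) - H(X|Y)

Marginal of X (row sums):
  P(X=0) = 10/31 + 3/31 = 13/31
  P(X=1) = 3/31 + 1/31 = 4/31
  P(X=2) = 4/31 + 10/31 = 14/31
H(X) = -[(13/31)·log₂(13/31) + (4/31)·log₂(4/31) + (14/31)·log₂(14/31)]
  = 0.525769 + 0.381187 + 0.517928 = 1.42488 bits

Marginal of Y (column sums):
  P(Y=0) = 10/31 + 3/31 + 4/31 = 17/31
  P(Y=1) = 3/31 + 1/31 + 10/31 = 14/31
H(X|Y) = Σ_y P(y)·H(X|Y=y):
  Y=0: P(Y=0) = 17/31, P(X|Y=0) = (10/17, 3/17, 4/17) → H(X|Y=0) = 1.383100
  Y=1: P(Y=1) = 14/31, P(X|Y=1) = (3/14, 1/14, 5/7) → H(X|Y=1) = 1.094914
H(X|Y) = (17/31)·1.383100 + (14/31)·1.094914 = 1.25295 bits

I(X;Y) = H(X) - H(X|Y) = 1.42488 - 1.25295 = 0.1719 bits

Cross-check via I(X;Y) = H(X) + H(Y) - H(X,Y): computing H(Y) from the column sums and H(X,Y) from the 6 cells in the same way gives H(Y) = 0.99323 bits and H(X,Y) = 2.24619 bits, so
I(X;Y) = 1.42488 + 0.99323 - 2.24619 = 0.1719 bits ✓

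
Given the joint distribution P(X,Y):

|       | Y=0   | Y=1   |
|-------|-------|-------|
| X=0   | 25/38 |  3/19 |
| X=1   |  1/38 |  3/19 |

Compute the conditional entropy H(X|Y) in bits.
0.4767 bits

H(X|Y) = H(X,Y) - H(Y)

H(X,Y) = -Σ_{x,y} P(x,y) log₂ P(x,y). Per-cell terms -P(x,y)·log₂P(x,y):
  X=0: 0.3974153, 0.4204682
  X=1: 0.1381034, 0.4204682
Sum of the 4 terms: H(X,Y) = 1.376455 bits

Marginal of Y (column sums):
  P(Y=0) = 25/38 + 1/38 = 13/19
  P(Y=1) = 3/19 + 3/19 = 6/19
H(Y) = -[(13/19)·log₂(13/19) + (6/19)·log₂(6/19)]
  = 0.3745969 + 0.5251468 = 0.899744 bits

H(X|Y) = H(X,Y) - H(Y) = 1.376455 - 0.899744 = 0.4767 bits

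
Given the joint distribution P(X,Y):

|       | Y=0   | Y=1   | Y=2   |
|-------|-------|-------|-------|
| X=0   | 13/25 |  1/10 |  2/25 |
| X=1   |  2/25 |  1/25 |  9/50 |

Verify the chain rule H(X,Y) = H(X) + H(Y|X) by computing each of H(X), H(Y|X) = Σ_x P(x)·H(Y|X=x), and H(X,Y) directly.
H(X) = 0.8813 bits, H(Y|X) = 1.1556 bits, H(X,Y) = 2.0368 bits

Marginal of X (row sums):
  P(X=0) = 13/25 + 1/10 + 2/25 = 7/10
  P(X=1) = 2/25 + 1/25 + 9/50 = 3/10
H(X) = -[(7/10)·log₂(7/10) + (3/10)·log₂(3/10)]
  = 0.360201 + 0.521090 = 0.8813 bits

H(Y|X) = Σ_x P(x)·H(Y|X=x):
  X=0: P(X=0) = 7/10, P(Y|X=0) = (26/35, 1/7, 4/35) → H(Y|X=0) = 1.077252
  X=1: P(X=1) = 3/10, P(Y|X=1) = (4/15, 2/15, 3/5) → H(Y|X=1) = 1.338269
H(Y|X) = (7/10)·1.077252 + (3/10)·1.338269 = 1.1556 bits

H(X,Y) = -Σ_{x,y} P(x,y) log₂ P(x,y). Per-cell terms -P(x,y)·log₂P(x,y):
  X=0: 0.490577, 0.332193, 0.291508
  X=1: 0.291508, 0.185754, 0.445308
Sum of the 6 terms: H(X,Y) = 2.0368 bits

Chain rule check:
  H(X) + H(Y|X) = 0.8813 + 1.1556 = 2.0369 bits
  H(X,Y) = 2.0368 bits
✓ Chain rule verified (Δ = 0.0001 is 4-dp rounding noise: each of the three values was rounded independently).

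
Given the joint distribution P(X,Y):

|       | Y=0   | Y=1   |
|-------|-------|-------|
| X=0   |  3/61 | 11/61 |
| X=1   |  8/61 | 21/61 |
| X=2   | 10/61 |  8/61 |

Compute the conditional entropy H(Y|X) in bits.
0.8685 bits

H(Y|X) = H(X,Y) - H(X)

H(X,Y) = -Σ_{x,y} P(x,y) log₂ P(x,y). Per-cell terms -P(x,y)·log₂P(x,y):
  X=0: 0.2137, 0.4456
  X=1: 0.3844, 0.5296
  X=2: 0.4277, 0.3844
Sum of the 6 terms: H(X,Y) = 2.3854 bits

Marginal of X (row sums):
  P(X=0) = 3/61 + 11/61 = 14/61
  P(X=1) = 8/61 + 21/61 = 29/61
  P(X=2) = 10/61 + 8/61 = 18/61
H(X) = -[(14/61)·log₂(14/61) + (29/61)·log₂(29/61) + (18/61)·log₂(18/61)]
  = 0.4873 + 0.5100 + 0.5196 = 1.5169 bits

H(Y|X) = H(X,Y) - H(X) = 2.3854 - 1.5169 = 0.8685 bits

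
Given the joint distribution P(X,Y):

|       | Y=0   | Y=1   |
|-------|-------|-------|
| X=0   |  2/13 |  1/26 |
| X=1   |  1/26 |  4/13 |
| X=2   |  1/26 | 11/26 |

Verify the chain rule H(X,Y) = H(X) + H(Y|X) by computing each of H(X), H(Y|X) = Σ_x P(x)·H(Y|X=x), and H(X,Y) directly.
H(X) = 1.5020 bits, H(Y|X) = 0.5040 bits, H(X,Y) = 2.0061 bits

Marginal of X (row sums):
  P(X=0) = 2/13 + 1/26 = 5/26
  P(X=1) = 1/26 + 4/13 = 9/26
  P(X=2) = 1/26 + 11/26 = 6/13
H(X) = -[(5/26)·log₂(5/26) + (9/26)·log₂(9/26) + (6/13)·log₂(6/13)]
  = 0.4574 + 0.5298 + 0.5148 = 1.5020 bits

H(Y|X) = Σ_x P(x)·H(Y|X=x):
  X=0: P(X=0) = 5/26, P(Y|X=0) = (4/5, 1/5) → H(Y|X=0) = 0.7219
  X=1: P(X=1) = 9/26, P(Y|X=1) = (1/9, 8/9) → H(Y|X=1) = 0.5033
  X=2: P(X=2) = 6/13, P(Y|X=2) = (1/12, 11/12) → H(Y|X=2) = 0.4138
H(Y|X) = (5/26)·0.7219 + (9/26)·0.5033 + (6/13)·0.4138 = 0.5040 bits

H(X,Y) = -Σ_{x,y} P(x,y) log₂ P(x,y). Per-cell terms -P(x,y)·log₂P(x,y):
  X=0: 0.4155, 0.1808
  X=1: 0.1808, 0.5232
  X=2: 0.1808, 0.5250
Sum of the 6 terms: H(X,Y) = 2.0061 bits

Chain rule check:
  H(X) + H(Y|X) = 1.5020 + 0.5040 = 2.0060 bits
  H(X,Y) = 2.0061 bits
✓ Chain rule verified (Δ = 0.0001 is 4-dp rounding noise: each of the three values was rounded independently).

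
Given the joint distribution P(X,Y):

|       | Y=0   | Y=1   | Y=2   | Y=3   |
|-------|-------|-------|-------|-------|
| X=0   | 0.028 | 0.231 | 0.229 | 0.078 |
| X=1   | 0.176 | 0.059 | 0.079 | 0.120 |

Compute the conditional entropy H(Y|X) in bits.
1.7578 bits

H(Y|X) = H(X,Y) - H(X)

H(X,Y) = -Σ_{x,y} P(x,y) log₂ P(x,y). Per-cell terms -P(x,y)·log₂P(x,y):
  X=0: 0.1444, 0.4883, 0.4870, 0.2871
  X=1: 0.4411, 0.2409, 0.2893, 0.3671
Sum of the 8 terms: H(X,Y) = 2.7452 bits

Marginal of X (row sums):
  P(X=0) = 0.028 + 0.231 + 0.229 + 0.078 = 0.566
  P(X=1) = 0.176 + 0.059 + 0.079 + 0.120 = 0.434
H(X) = -[0.566·log₂(0.566) + 0.434·log₂(0.434)]
  = 0.4648 + 0.5226 = 0.9874 bits

H(Y|X) = H(X,Y) - H(X) = 2.7452 - 0.9874 = 1.7578 bits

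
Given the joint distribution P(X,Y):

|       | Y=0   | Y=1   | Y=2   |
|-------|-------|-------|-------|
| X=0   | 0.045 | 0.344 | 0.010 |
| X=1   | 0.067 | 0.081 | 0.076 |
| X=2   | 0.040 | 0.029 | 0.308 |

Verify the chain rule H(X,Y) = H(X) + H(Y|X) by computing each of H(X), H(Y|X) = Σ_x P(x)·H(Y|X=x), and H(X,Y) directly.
H(X) = 1.5430 bits, H(Y|X) = 0.9491 bits, H(X,Y) = 2.4921 bits

Marginal of X (row sums):
  P(X=0) = 0.045 + 0.344 + 0.010 = 0.399
  P(X=1) = 0.067 + 0.081 + 0.076 = 0.224
  P(X=2) = 0.040 + 0.029 + 0.308 = 0.377
H(X) = -[0.399·log₂(0.399) + 0.224·log₂(0.224) + 0.377·log₂(0.377)]
  = 0.5289 + 0.4835 + 0.5306 = 1.5430 bits

H(Y|X) = Σ_x P(x)·H(Y|X=x):
  X=0: P(X=0) = 0.399, P(Y|X=0) = (15/133, 344/399, 10/399) → H(Y|X=0) = 0.6729
  X=1: P(X=1) = 0.224, P(Y|X=1) = (67/224, 81/224, 19/56) → H(Y|X=1) = 1.5806
  X=2: P(X=2) = 0.377, P(Y|X=2) = (40/377, 1/13, 308/377) → H(Y|X=2) = 0.8663
H(Y|X) = 0.399·0.6729 + 0.224·1.5806 + 0.377·0.8663 = 0.9491 bits

H(X,Y) = -Σ_{x,y} P(x,y) log₂ P(x,y). Per-cell terms -P(x,y)·log₂P(x,y):
  X=0: 0.2013, 0.5296, 0.0664
  X=1: 0.2613, 0.2937, 0.2826
  X=2: 0.1858, 0.1481, 0.5233
Sum of the 9 terms: H(X,Y) = 2.4921 bits

Chain rule check:
  H(X) + H(Y|X) = 1.5430 + 0.9491 = 2.4921 bits
  H(X,Y) = 2.4921 bits
✓ Chain rule verified.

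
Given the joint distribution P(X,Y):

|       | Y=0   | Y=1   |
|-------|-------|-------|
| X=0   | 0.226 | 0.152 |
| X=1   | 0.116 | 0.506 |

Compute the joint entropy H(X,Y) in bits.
1.7558 bits

H(X,Y) = -Σ_{x,y} P(x,y) log₂ P(x,y). Per-cell terms -P(x,y)·log₂P(x,y):
  X=0: 0.4849, 0.4131
  X=1: 0.3605, 0.4973
Sum of the 4 terms: H(X,Y) = 1.7558 bits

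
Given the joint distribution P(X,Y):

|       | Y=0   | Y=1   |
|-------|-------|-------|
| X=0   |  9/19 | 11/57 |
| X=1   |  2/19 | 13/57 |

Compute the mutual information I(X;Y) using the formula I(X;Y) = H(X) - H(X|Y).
0.1033 bits

I(X;Y) = H(X) - H(X|Y)

Marginal of X (row sums):
  P(X=0) = 9/19 + 11/57 = 2/3
  P(X=1) = 2/19 + 13/57 = 1/3
H(X) = -[(2/3)·log₂(2/3) + (1/3)·log₂(1/3)]
  = 0.38998 + 0.52832 = 0.9183 bits

Marginal of Y (column sums):
  P(Y=0) = 9/19 + 2/19 = 11/19
  P(Y=1) = 11/57 + 13/57 = 8/19
H(X|Y) = Σ_y P(y)·H(X|Y=y):
  Y=0: P(Y=0) = 11/19, P(X|Y=0) = (9/11, 2/11) → H(X|Y=0) = 0.68404
  Y=1: P(Y=1) = 8/19, P(X|Y=1) = (11/24, 13/24) → H(X|Y=1) = 0.99498
H(X|Y) = (11/19)·0.68404 + (8/19)·0.99498 = 0.8150 bits

I(X;Y) = H(X) - H(X|Y) = 0.9183 - 0.8150 = 0.1033 bits

Cross-check via I(X;Y) = H(X) + H(Y) - H(X,Y): computing H(Y) from the column sums and H(X,Y) from the 4 cells in the same way gives H(Y) = 0.9819 bits and H(X,Y) = 1.7969 bits, so
I(X;Y) = 0.9183 + 0.9819 - 1.7969 = 0.1033 bits ✓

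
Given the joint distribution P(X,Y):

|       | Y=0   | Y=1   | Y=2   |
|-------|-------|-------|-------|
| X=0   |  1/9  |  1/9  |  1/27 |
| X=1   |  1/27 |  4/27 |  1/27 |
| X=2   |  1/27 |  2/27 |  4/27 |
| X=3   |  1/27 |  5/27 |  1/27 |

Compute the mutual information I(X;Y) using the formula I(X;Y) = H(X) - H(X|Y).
0.1694 bits

I(X;Y) = H(X) - H(X|Y)

Marginal of X (row sums):
  P(X=0) = 1/9 + 1/9 + 1/27 = 7/27
  P(X=1) = 1/27 + 4/27 + 1/27 = 2/9
  P(X=2) = 1/27 + 2/27 + 4/27 = 7/27
  P(X=3) = 1/27 + 5/27 + 1/27 = 7/27
H(X) = -[(7/27)·log₂(7/27) + (2/9)·log₂(2/9) + (7/27)·log₂(7/27) + (7/27)·log₂(7/27)]
  = 0.50492 + 0.48221 + 0.50492 + 0.50492 = 1.9970 bits

Marginal of Y (column sums):
  P(Y=0) = 1/9 + 1/27 + 1/27 + 1/27 = 2/9
  P(Y=1) = 1/9 + 4/27 + 2/27 + 5/27 = 14/27
  P(Y=2) = 1/27 + 1/27 + 4/27 + 1/27 = 7/27
H(X|Y) = Σ_y P(y)·H(X|Y=y):
  Y=0: P(Y=0) = 2/9, P(X|Y=0) = (1/2, 1/6, 1/6, 1/6) → H(X|Y=0) = 1.79248
  Y=1: P(Y=1) = 14/27, P(X|Y=1) = (3/14, 2/7, 1/7, 5/14) → H(X|Y=1) = 1.92417
  Y=2: P(Y=2) = 7/27, P(X|Y=2) = (1/7, 1/7, 4/7, 1/7) → H(X|Y=2) = 1.66450
H(X|Y) = (2/9)·1.79248 + (14/27)·1.92417 + (7/27)·1.66450 = 1.8276 bits

I(X;Y) = H(X) - H(X|Y) = 1.9970 - 1.8276 = 0.1694 bits

Cross-check via I(X;Y) = H(X) + H(Y) - H(X,Y): computing H(Y) from the column sums and H(X,Y) from the 12 cells in the same way gives H(Y) = 1.4784 bits and H(X,Y) = 3.3060 bits, so
I(X;Y) = 1.9970 + 1.4784 - 3.3060 = 0.1694 bits ✓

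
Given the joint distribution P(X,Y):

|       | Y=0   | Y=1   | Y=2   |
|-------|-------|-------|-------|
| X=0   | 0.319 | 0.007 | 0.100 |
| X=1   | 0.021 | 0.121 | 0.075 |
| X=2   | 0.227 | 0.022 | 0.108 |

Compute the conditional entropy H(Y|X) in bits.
1.0944 bits

H(Y|X) = H(X,Y) - H(X)

H(X,Y) = -Σ_{x,y} P(x,y) log₂ P(x,y). Per-cell terms -P(x,y)·log₂P(x,y):
  X=0: 0.52583, 0.05011, 0.33219
  X=1: 0.11704, 0.36868, 0.28027
  X=2: 0.48561, 0.12114, 0.34678
Sum of the 9 terms: H(X,Y) = 2.62765 bits

Marginal of X (row sums):
  P(X=0) = 0.319 + 0.007 + 0.100 = 0.426
  P(X=1) = 0.021 + 0.121 + 0.075 = 0.217
  P(X=2) = 0.227 + 0.022 + 0.108 = 0.357
H(X) = -[0.426·log₂(0.426) + 0.217·log₂(0.217) + 0.357·log₂(0.357)]
  = 0.52444 + 0.47832 + 0.53050 = 1.53326 bits

H(Y|X) = H(X,Y) - H(X) = 2.62765 - 1.53326 = 1.0944 bits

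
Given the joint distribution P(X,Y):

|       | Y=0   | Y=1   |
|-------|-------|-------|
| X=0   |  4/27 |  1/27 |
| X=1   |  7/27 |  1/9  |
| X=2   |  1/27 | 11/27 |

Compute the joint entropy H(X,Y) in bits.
2.1453 bits

H(X,Y) = -Σ_{x,y} P(x,y) log₂ P(x,y). Per-cell terms -P(x,y)·log₂P(x,y):
  X=0: 0.40813, 0.17611
  X=1: 0.50492, 0.35221
  X=2: 0.17611, 0.52778
Sum of the 6 terms: H(X,Y) = 2.1453 bits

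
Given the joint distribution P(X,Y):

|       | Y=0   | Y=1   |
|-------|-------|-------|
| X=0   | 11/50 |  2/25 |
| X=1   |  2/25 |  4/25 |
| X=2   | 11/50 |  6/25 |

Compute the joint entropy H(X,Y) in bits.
2.4613 bits

H(X,Y) = -Σ_{x,y} P(x,y) log₂ P(x,y). Per-cell terms -P(x,y)·log₂P(x,y):
  X=0: 0.4806, 0.2915
  X=1: 0.2915, 0.4230
  X=2: 0.4806, 0.4941
Sum of the 6 terms: H(X,Y) = 2.4613 bits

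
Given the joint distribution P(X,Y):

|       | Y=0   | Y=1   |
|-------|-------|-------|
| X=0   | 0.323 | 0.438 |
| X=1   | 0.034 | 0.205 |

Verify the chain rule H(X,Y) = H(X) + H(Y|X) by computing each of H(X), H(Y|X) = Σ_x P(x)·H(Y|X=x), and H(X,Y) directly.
H(X) = 0.7934 bits, H(Y|X) = 0.8895 bits, H(X,Y) = 1.6828 bits

Marginal of X (row sums):
  P(X=0) = 0.323 + 0.438 = 0.761
  P(X=1) = 0.034 + 0.205 = 0.239
H(X) = -[0.761·log₂(0.761) + 0.239·log₂(0.239)]
  = 0.29986 + 0.49352 = 0.7934 bits

H(Y|X) = Σ_x P(x)·H(Y|X=x):
  X=0: P(X=0) = 0.761, P(Y|X=0) = (323/761, 438/761) → H(Y|X=0) = 0.98346
  X=1: P(X=1) = 0.239, P(Y|X=1) = (34/239, 205/239) → H(Y|X=1) = 0.59013
H(Y|X) = 0.761·0.98346 + 0.239·0.59013 = 0.8895 bits

H(X,Y) = -Σ_{x,y} P(x,y) log₂ P(x,y). Per-cell terms -P(x,y)·log₂P(x,y):
  X=0: 0.52662, 0.52166
  X=1: 0.16586, 0.46869
Sum of the 4 terms: H(X,Y) = 1.6828 bits

Chain rule check:
  H(X) + H(Y|X) = 0.7934 + 0.8895 = 1.6829 bits
  H(X,Y) = 1.6828 bits
✓ Chain rule verified (Δ = 0.0001 is 4-dp rounding noise: each of the three values was rounded independently).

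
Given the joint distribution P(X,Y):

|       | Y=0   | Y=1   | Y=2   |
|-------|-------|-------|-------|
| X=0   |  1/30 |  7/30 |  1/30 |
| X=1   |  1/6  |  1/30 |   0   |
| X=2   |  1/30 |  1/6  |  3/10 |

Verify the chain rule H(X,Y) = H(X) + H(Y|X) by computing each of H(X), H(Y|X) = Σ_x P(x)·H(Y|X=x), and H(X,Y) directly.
H(X) = 1.4855 bits, H(Y|X) = 1.0414 bits, H(X,Y) = 2.5269 bits

Marginal of X (row sums):
  P(X=0) = 1/30 + 7/30 + 1/30 = 3/10
  P(X=1) = 1/6 + 1/30 + 0 = 1/5
  P(X=2) = 1/30 + 1/6 + 3/10 = 1/2
H(X) = -[(3/10)·log₂(3/10) + (1/5)·log₂(1/5) + (1/2)·log₂(1/2)]
  = 0.52109 + 0.46439 + 0.50000 = 1.4855 bits

H(Y|X) = Σ_x P(x)·H(Y|X=x):
  X=0: P(X=0) = 3/10, P(Y|X=0) = (1/9, 7/9, 1/9) → H(Y|X=0) = 0.98643
  X=1: P(X=1) = 1/5, P(Y|X=1) = (5/6, 1/6, 0) → H(Y|X=1) = 0.65002
  X=2: P(X=2) = 1/2, P(Y|X=2) = (1/15, 1/3, 3/5) → H(Y|X=2) = 1.23096
H(Y|X) = (3/10)·0.98643 + (1/5)·0.65002 + (1/2)·1.23096 = 1.0414 bits

H(X,Y) = -Σ_{x,y} P(x,y) log₂ P(x,y). Per-cell terms -P(x,y)·log₂P(x,y):
  X=0: 0.16356, 0.48989, 0.16356
  X=1: 0.43083, 0.16356, 0.00000
  X=2: 0.16356, 0.43083, 0.52109
  (cells with P = 0 contribute 0)
Sum of the 9 terms: H(X,Y) = 2.5269 bits

Chain rule check:
  H(X) + H(Y|X) = 1.4855 + 1.0414 = 2.5269 bits
  H(X,Y) = 2.5269 bits
✓ Chain rule verified.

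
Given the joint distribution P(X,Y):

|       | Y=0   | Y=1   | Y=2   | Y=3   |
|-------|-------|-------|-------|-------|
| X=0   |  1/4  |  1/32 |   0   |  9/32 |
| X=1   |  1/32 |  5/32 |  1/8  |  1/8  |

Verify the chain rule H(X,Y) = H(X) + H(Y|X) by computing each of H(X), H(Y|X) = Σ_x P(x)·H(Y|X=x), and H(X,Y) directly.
H(X) = 0.9887 bits, H(Y|X) = 1.5070 bits, H(X,Y) = 2.4957 bits

Marginal of X (row sums):
  P(X=0) = 1/4 + 1/32 + 0 + 9/32 = 9/16
  P(X=1) = 1/32 + 5/32 + 1/8 + 1/8 = 7/16
H(X) = -[(9/16)·log₂(9/16) + (7/16)·log₂(7/16)]
  = 0.46692 + 0.52178 = 0.9887 bits

H(Y|X) = Σ_x P(x)·H(Y|X=x):
  X=0: P(X=0) = 9/16, P(Y|X=0) = (4/9, 1/18, 0, 1/2) → H(Y|X=0) = 1.25163
  X=1: P(X=1) = 7/16, P(Y|X=1) = (1/14, 5/14, 2/7, 2/7) → H(Y|X=1) = 1.83524
H(Y|X) = (9/16)·1.25163 + (7/16)·1.83524 = 1.5070 bits

H(X,Y) = -Σ_{x,y} P(x,y) log₂ P(x,y). Per-cell terms -P(x,y)·log₂P(x,y):
  X=0: 0.50000, 0.15625, 0.00000, 0.51471
  X=1: 0.15625, 0.41845, 0.37500, 0.37500
  (cells with P = 0 contribute 0)
Sum of the 8 terms: H(X,Y) = 2.4957 bits

Chain rule check:
  H(X) + H(Y|X) = 0.9887 + 1.5070 = 2.4957 bits
  H(X,Y) = 2.4957 bits
✓ Chain rule verified.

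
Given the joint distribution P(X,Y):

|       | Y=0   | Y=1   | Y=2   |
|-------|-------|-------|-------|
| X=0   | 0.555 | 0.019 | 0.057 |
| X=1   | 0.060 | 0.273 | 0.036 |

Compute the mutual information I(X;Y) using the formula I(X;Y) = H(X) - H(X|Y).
0.4753 bits

I(X;Y) = H(X) - H(X|Y)

Marginal of X (row sums):
  P(X=0) = 0.555 + 0.019 + 0.057 = 0.631
  P(X=1) = 0.060 + 0.273 + 0.036 = 0.369
H(X) = -[0.631·log₂(0.631) + 0.369·log₂(0.369)]
  = 0.4192 + 0.5307 = 0.9499 bits

Marginal of Y (column sums):
  P(Y=0) = 0.555 + 0.060 = 0.615
  P(Y=1) = 0.019 + 0.273 = 0.292
  P(Y=2) = 0.057 + 0.036 = 0.093
H(X|Y) = Σ_y P(y)·H(X|Y=y):
  Y=0: P(Y=0) = 0.615, P(X|Y=0) = (37/41, 4/41) → H(X|Y=0) = 0.4612
  Y=1: P(Y=1) = 0.292, P(X|Y=1) = (19/292, 273/292) → H(X|Y=1) = 0.3472
  Y=2: P(Y=2) = 0.093, P(X|Y=2) = (19/31, 12/31) → H(X|Y=2) = 0.9629
H(X|Y) = 0.615·0.4612 + 0.292·0.3472 + 0.093·0.9629 = 0.4746 bits

I(X;Y) = H(X) - H(X|Y) = 0.9499 - 0.4746 = 0.4753 bits

Cross-check via I(X;Y) = H(X) + H(Y) - H(X,Y): computing H(Y) from the column sums and H(X,Y) from the 6 cells in the same way gives H(Y) = 1.2686 bits and H(X,Y) = 1.7432 bits, so
I(X;Y) = 0.9499 + 1.2686 - 1.7432 = 0.4753 bits ✓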